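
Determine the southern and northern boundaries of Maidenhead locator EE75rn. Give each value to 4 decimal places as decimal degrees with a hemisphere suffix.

44.4583° S, 44.4167° S

Field E=4, E=4: +4·20° lon, +4·10° lat → SW at lon -100°, lat -50°.
Square 7, 5: +7·2° lon, +5·1° lat → SW at lon -86°, lat -45°.
Subsquare r=17, n=13: +17·0.0833333° lon, +13·0.0416667° lat → SW at lon -84.5833°, lat -44.4583°.
Cell spans 0.0833333° lon × 0.0416667° lat.
south 44.4583° S, north 44.4167° S.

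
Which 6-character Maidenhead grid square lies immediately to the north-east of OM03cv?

OM03dw

Longitude subsquare c = 2; +1 → 3 = d.
Latitude subsquare v = 21; +1 → 22 = w.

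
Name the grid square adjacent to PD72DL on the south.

Latitude subsquare l = 11; −1 → 10 = k.
The longitude characters are unchanged.

PD72dk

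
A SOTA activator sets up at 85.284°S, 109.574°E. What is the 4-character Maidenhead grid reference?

Offset from 180°W / 90°S: lon 289.57°, lat 4.72°.
Field: 289.57/20 → 14 → O, 4.72/10 → 0 → A; chars OA.
Square: 9.57/2 → 4, 4.72/1 → 4; chars 44.

OA44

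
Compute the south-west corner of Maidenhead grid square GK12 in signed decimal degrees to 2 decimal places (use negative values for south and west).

12.00, -58.00

Field G=6, K=10: +6·20° lon, +10·10° lat → SW at lon -60°, lat 10°.
Square 1, 2: +1·2° lon, +2·1° lat → SW at lon -58°, lat 12°.
latitude 12.00, longitude -58.00.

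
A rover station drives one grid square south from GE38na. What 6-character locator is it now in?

GE37nx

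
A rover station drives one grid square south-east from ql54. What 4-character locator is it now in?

QL63

Longitude square 5; +1 → 6.
Latitude square 4; −1 → 3.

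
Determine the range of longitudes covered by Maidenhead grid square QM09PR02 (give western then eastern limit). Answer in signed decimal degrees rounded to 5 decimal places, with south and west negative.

141.25000, 141.25833

Field Q=16, M=12: +16·20° lon, +12·10° lat → SW at lon 140°, lat 30°.
Square 0, 9: +0·2° lon, +9·1° lat → SW at lon 140°, lat 39°.
Subsquare p=15, r=17: +15·0.0833333° lon, +17·0.0416667° lat → SW at lon 141.25°, lat 39.7083°.
Extended square 0, 2: +0·0.00833333° lon, +2·0.00416667° lat → SW at lon 141.25°, lat 39.7167°.
Cell spans 0.00833333° lon × 0.00416667° lat.
west 141.25000, east 141.25833.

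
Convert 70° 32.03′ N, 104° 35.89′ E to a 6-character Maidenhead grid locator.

OQ20hm

Add 180° to longitude and 90° to latitude: 284.5982, 160.5338.
Field: lon ⌊284.5982/20⌋ = 14 → O; lat ⌊160.5338/10⌋ = 16 → Q.
Square: lon ⌊4.5982/2⌋ = 2; lat ⌊0.5338/1⌋ = 0.
Subsquare: lon ⌊0.5982/0.0833333⌋ = 7 → h; lat ⌊0.5338/0.0416667⌋ = 12 → m.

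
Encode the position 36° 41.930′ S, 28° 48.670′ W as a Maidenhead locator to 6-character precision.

HF53oh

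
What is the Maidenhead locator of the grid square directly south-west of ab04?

RB93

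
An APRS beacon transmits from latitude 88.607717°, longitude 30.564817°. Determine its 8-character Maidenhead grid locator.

Offset from 180°W / 90°S: lon 210.56482°, lat 178.60772°.
Field: 210.56482/20 → 10 → K, 178.60772/10 → 17 → R; chars KR.
Square: 10.56482/2 → 5, 8.60772/1 → 8; chars 58.
Subsquare: 0.56482/0.0833333 → 6 → g, 0.60772/0.0416667 → 14 → o; chars go.
Extended square: 0.06482/0.00833333 → 7, 0.02438/0.00416667 → 5; chars 75.

KR58go75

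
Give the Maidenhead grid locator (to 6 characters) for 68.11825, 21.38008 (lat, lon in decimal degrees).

KP08qc

Add 180° to longitude and 90° to latitude: 201.3801, 158.1182.
Field (20°×10°, letters A–R): 201.3801/20 → 10 → K, 158.1182/10 → 15 → P; chars KP.
Square (2°×1°, digits 0–9): 1.3801/2 → 0, 8.1182/1 → 8; chars 08.
Subsquare (5′×2.5′, letters a–x): 1.3801/0.0833333 → 16 → q, 0.1182/0.0416667 → 2 → c; chars qc.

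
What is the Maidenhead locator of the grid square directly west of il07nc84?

IL07nc74

Longitude extended square 8; −1 → 7.
The latitude characters are unchanged.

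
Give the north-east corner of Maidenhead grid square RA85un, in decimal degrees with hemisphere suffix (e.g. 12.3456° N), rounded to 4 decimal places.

Field R=17, A=0: +17·20° lon, +0·10° lat → SW at lon 160°, lat -90°.
Square 8, 5: +8·2° lon, +5·1° lat → SW at lon 176°, lat -85°.
Subsquare u=20, n=13: +20·0.0833333° lon, +13·0.0416667° lat → SW at lon 177.667°, lat -84.4583°.
Cell spans 0.0833333° lon × 0.0416667° lat. NE corner is SW corner plus one full cell.
latitude 84.4167° S, longitude 177.7500° E.

84.4167° S, 177.7500° E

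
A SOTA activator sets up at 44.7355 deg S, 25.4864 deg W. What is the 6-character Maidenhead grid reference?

HE75gg

Offset from 180°W / 90°S: lon 154.5136°, lat 45.2645°.
Field (20°×10°, letters A–R): 154.5136/20 → 7 → H, 45.2645/10 → 4 → E; chars HE.
Square (2°×1°, digits 0–9): 14.5136/2 → 7, 5.2645/1 → 5; chars 75.
Subsquare (5′×2.5′, letters a–x): 0.5136/0.0833333 → 6 → g, 0.2645/0.0416667 → 6 → g; chars gg.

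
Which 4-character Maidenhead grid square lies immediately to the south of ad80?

Latitude square 0; −1 → -1, wraps to 9, carry into field.
Latitude field D = 3; −1 → 2 = C.
The longitude characters are unchanged.

AC89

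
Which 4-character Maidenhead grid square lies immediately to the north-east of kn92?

LN03

Longitude square 9; +1 → 10, wraps to 0, carry into field.
Longitude field K = 10; +1 → 11 = L.
Latitude square 2; +1 → 3.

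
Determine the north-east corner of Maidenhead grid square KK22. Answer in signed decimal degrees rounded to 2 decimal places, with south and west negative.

Field K=10, K=10: +10·20° lon, +10·10° lat → SW at lon 20°, lat 10°.
Square 2, 2: +2·2° lon, +2·1° lat → SW at lon 24°, lat 12°.
Cell spans 2° lon × 1° lat. NE corner is SW corner plus one full cell.
latitude 13.00, longitude 26.00.

13.00, 26.00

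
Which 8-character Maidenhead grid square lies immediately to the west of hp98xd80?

Longitude extended square 8; −1 → 7.
The latitude characters are unchanged.

HP98xd70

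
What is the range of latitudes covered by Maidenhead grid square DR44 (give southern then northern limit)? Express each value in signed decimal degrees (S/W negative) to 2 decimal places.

84.00, 85.00

Field D=3, R=17: +3·20° lon, +17·10° lat → SW at lon -120°, lat 80°.
Square 4, 4: +4·2° lon, +4·1° lat → SW at lon -112°, lat 84°.
Cell spans 2° lon × 1° lat.
south 84.00, north 85.00.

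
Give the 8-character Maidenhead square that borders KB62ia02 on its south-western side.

KB62ha91

Longitude extended square 0; −1 → -1, wraps to 9, carry into subsquare.
Longitude subsquare i = 8; −1 → 7 = h.
Latitude extended square 2; −1 → 1.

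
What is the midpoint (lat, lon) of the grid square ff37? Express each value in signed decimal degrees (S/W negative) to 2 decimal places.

-32.50, -73.00

Field F=5, F=5: +5·20° lon, +5·10° lat → SW at lon -80°, lat -40°.
Square 3, 7: +3·2° lon, +7·1° lat → SW at lon -74°, lat -33°.
Cell spans 2° lon × 1° lat. Centre is SW corner plus half of each.
latitude -32.50, longitude -73.00.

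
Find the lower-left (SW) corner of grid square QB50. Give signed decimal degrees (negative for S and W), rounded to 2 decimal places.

-80.00, 150.00

Field Q=16, B=1: +16·20° lon, +1·10° lat → SW at lon 140°, lat -80°.
Square 5, 0: +5·2° lon, +0·1° lat → SW at lon 150°, lat -80°.
latitude -80.00, longitude 150.00.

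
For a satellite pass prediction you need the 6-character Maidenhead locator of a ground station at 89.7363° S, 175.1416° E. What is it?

RA70ng

Offset from 180°W / 90°S: lon 355.1416°, lat 0.2637°.
Field: lon ⌊355.1416/20⌋ = 17 → R; lat ⌊0.2637/10⌋ = 0 → A.
Square: lon ⌊15.1416/2⌋ = 7; lat ⌊0.2637/1⌋ = 0.
Subsquare: lon ⌊1.1416/0.0833333⌋ = 13 → n; lat ⌊0.2637/0.0416667⌋ = 6 → g.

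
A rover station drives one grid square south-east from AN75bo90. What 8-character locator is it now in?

Longitude extended square 9; +1 → 10, wraps to 0, carry into subsquare.
Longitude subsquare b = 1; +1 → 2 = c.
Latitude extended square 0; −1 → -1, wraps to 9, carry into subsquare.
Latitude subsquare o = 14; −1 → 13 = n.

AN75cn09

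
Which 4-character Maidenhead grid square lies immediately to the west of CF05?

Longitude square 0; −1 → -1, wraps to 9, carry into field.
Longitude field C = 2; −1 → 1 = B.
The latitude characters are unchanged.

BF95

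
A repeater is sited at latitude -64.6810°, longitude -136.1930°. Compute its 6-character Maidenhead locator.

Add 180° to longitude and 90° to latitude: 43.8070, 25.3190.
Field: lon ⌊43.8070/20⌋ = 2 → C; lat ⌊25.3190/10⌋ = 2 → C.
Square: lon ⌊3.8070/2⌋ = 1; lat ⌊5.3190/1⌋ = 5.
Subsquare: lon ⌊1.8070/0.0833333⌋ = 21 → v; lat ⌊0.3190/0.0416667⌋ = 7 → h.

CC15vh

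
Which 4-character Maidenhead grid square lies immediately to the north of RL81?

RL82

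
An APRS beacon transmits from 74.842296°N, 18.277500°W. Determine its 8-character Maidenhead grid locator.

IQ04uu62

Offset from 180°W / 90°S: lon 161.72250°, lat 164.84230°.
Field (20°×10°, letters A–R): 161.72250/20 → 8 → I, 164.84230/10 → 16 → Q; chars IQ.
Square (2°×1°, digits 0–9): 1.72250/2 → 0, 4.84230/1 → 4; chars 04.
Subsquare (5′×2.5′, letters a–x): 1.72250/0.0833333 → 20 → u, 0.84230/0.0416667 → 20 → u; chars uu.
Extended square (30″×15″, digits 0–9): 0.05583/0.00833333 → 6, 0.00896/0.00416667 → 2; chars 62.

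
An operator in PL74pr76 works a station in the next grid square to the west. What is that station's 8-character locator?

PL74pr66

Longitude extended square 7; −1 → 6.
The latitude characters are unchanged.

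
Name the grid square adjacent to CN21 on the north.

CN22

Latitude square 1; +1 → 2.
The longitude characters are unchanged.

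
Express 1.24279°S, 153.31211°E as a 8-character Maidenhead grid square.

Add 180° to longitude and 90° to latitude: 333.31211, 88.75721.
Field: 333.31211/20 → 16 → Q, 88.75721/10 → 8 → I; chars QI.
Square: 13.31211/2 → 6, 8.75721/1 → 8; chars 68.
Subsquare: 1.31211/0.0833333 → 15 → p, 0.75721/0.0416667 → 18 → s; chars ps.
Extended square: 0.06211/0.00833333 → 7, 0.00721/0.00416667 → 1; chars 71.

QI68ps71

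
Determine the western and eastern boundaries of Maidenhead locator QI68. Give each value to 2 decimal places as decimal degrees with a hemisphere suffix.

152.00° E, 154.00° E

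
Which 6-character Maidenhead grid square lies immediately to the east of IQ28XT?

Longitude subsquare x = 23; +1 → 24, wraps to 0 = a, carry into square.
Longitude square 2; +1 → 3.
The latitude characters are unchanged.

IQ38at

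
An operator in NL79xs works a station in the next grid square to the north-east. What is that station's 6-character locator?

Longitude subsquare x = 23; +1 → 24, wraps to 0 = a, carry into square.
Longitude square 7; +1 → 8.
Latitude subsquare s = 18; +1 → 19 = t.

NL89at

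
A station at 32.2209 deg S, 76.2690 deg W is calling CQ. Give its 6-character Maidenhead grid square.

FF17us

Shift to the Maidenhead origin (180°W, 90°S): lon 103.7310, lat 57.7791.
Field: 103.7310/20 → 5 → F, 57.7791/10 → 5 → F; chars FF.
Square: 3.7310/2 → 1, 7.7791/1 → 7; chars 17.
Subsquare: 1.7310/0.0833333 → 20 → u, 0.7791/0.0416667 → 18 → s; chars us.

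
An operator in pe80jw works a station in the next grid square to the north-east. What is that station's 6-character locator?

PE80kx

Longitude subsquare j = 9; +1 → 10 = k.
Latitude subsquare w = 22; +1 → 23 = x.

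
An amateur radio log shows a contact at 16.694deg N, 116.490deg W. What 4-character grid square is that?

DK16

Shift to the Maidenhead origin (180°W, 90°S): lon 63.51, lat 106.69.
Field: lon ⌊63.51/20⌋ = 3 → D; lat ⌊106.69/10⌋ = 10 → K.
Square: lon ⌊3.51/2⌋ = 1; lat ⌊6.69/1⌋ = 6.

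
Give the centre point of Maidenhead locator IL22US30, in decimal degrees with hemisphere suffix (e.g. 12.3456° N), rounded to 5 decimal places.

22.75208° N, 14.30417° W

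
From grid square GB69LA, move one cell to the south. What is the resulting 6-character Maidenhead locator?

GB68lx

Latitude subsquare a = 0; −1 → -1, wraps to 23 = x, carry into square.
Latitude square 9; −1 → 8.
The longitude characters are unchanged.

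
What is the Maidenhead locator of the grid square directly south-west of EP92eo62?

EP92eo51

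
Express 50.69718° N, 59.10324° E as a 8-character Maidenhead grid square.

LO90nq27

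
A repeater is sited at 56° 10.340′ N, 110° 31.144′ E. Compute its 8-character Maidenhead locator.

OO56ge21

Add 180° to longitude and 90° to latitude: 290.51907, 146.17233.
Field: 290.51907/20 → 14 → O, 146.17233/10 → 14 → O; chars OO.
Square: 10.51907/2 → 5, 6.17233/1 → 6; chars 56.
Subsquare: 0.51907/0.0833333 → 6 → g, 0.17233/0.0416667 → 4 → e; chars ge.
Extended square: 0.01907/0.00833333 → 2, 0.00567/0.00416667 → 1; chars 21.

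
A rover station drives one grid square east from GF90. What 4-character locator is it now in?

HF00

Longitude square 9; +1 → 10, wraps to 0, carry into field.
Longitude field G = 6; +1 → 7 = H.
The latitude characters are unchanged.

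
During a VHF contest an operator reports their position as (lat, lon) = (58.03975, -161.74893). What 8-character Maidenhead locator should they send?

AO98da09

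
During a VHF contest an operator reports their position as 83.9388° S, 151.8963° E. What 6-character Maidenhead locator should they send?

QA56wb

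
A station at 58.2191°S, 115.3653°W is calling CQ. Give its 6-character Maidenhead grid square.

DD21hs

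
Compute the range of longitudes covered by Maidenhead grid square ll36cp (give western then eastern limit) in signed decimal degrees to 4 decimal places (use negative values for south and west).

Field L=11, L=11: +11·20° lon, +11·10° lat → SW at lon 40°, lat 20°.
Square 3, 6: +3·2° lon, +6·1° lat → SW at lon 46°, lat 26°.
Subsquare c=2, p=15: +2·0.0833333° lon, +15·0.0416667° lat → SW at lon 46.1667°, lat 26.625°.
Cell spans 0.0833333° lon × 0.0416667° lat.
west 46.1667, east 46.2500.

46.1667, 46.2500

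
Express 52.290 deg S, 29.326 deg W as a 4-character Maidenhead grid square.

Offset from 180°W / 90°S: lon 150.67°, lat 37.71°.
Field: 150.67/20 → 7 → H, 37.71/10 → 3 → D; chars HD.
Square: 10.67/2 → 5, 7.71/1 → 7; chars 57.

HD57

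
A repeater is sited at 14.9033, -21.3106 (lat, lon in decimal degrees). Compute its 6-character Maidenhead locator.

HK94iv

Add 180° to longitude and 90° to latitude: 158.6894, 104.9033.
Field (20°×10°, letters A–R): 158.6894/20 → 7 → H, 104.9033/10 → 10 → K; chars HK.
Square (2°×1°, digits 0–9): 18.6894/2 → 9, 4.9033/1 → 4; chars 94.
Subsquare (5′×2.5′, letters a–x): 0.6894/0.0833333 → 8 → i, 0.9033/0.0416667 → 21 → v; chars iv.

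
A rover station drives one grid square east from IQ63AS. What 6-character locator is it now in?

IQ63bs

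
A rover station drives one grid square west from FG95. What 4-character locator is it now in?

FG85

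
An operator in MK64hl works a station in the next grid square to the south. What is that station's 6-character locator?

Latitude subsquare l = 11; −1 → 10 = k.
The longitude characters are unchanged.

MK64hk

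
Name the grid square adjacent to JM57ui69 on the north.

JM57uj60

Latitude extended square 9; +1 → 10, wraps to 0, carry into subsquare.
Latitude subsquare i = 8; +1 → 9 = j.
The longitude characters are unchanged.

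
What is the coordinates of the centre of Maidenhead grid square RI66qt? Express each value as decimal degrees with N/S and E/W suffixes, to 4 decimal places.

3.1875° S, 173.3750° E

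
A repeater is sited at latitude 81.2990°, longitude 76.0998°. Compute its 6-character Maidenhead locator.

MR81bh

Offset from 180°W / 90°S: lon 256.0998°, lat 171.2990°.
Field: lon ⌊256.0998/20⌋ = 12 → M; lat ⌊171.2990/10⌋ = 17 → R.
Square: lon ⌊16.0998/2⌋ = 8; lat ⌊1.2990/1⌋ = 1.
Subsquare: lon ⌊0.0998/0.0833333⌋ = 1 → b; lat ⌊0.2990/0.0416667⌋ = 7 → h.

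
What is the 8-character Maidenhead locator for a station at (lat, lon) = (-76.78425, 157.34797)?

Add 180° to longitude and 90° to latitude: 337.34797, 13.21575.
Field: lon ⌊337.34797/20⌋ = 16 → Q; lat ⌊13.21575/10⌋ = 1 → B.
Square: lon ⌊17.34797/2⌋ = 8; lat ⌊3.21575/1⌋ = 3.
Subsquare: lon ⌊1.34797/0.0833333⌋ = 16 → q; lat ⌊0.21575/0.0416667⌋ = 5 → f.
Extended square: lon ⌊0.01464/0.00833333⌋ = 1; lat ⌊0.00742/0.00416667⌋ = 1.

QB83qf11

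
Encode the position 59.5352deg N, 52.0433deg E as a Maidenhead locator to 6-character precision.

LO69am

Add 180° to longitude and 90° to latitude: 232.0433, 149.5352.
Field: 232.0433/20 → 11 → L, 149.5352/10 → 14 → O; chars LO.
Square: 12.0433/2 → 6, 9.5352/1 → 9; chars 69.
Subsquare: 0.0433/0.0833333 → 0 → a, 0.5352/0.0416667 → 12 → m; chars am.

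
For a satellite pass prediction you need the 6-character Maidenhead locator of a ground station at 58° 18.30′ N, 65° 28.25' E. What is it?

MO28rh

Add 180° to longitude and 90° to latitude: 245.4708, 148.3050.
Field: 245.4708/20 → 12 → M, 148.3050/10 → 14 → O; chars MO.
Square: 5.4708/2 → 2, 8.3050/1 → 8; chars 28.
Subsquare: 1.4708/0.0833333 → 17 → r, 0.3050/0.0416667 → 7 → h; chars rh.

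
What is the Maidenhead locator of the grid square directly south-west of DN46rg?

Longitude subsquare r = 17; −1 → 16 = q.
Latitude subsquare g = 6; −1 → 5 = f.

DN46qf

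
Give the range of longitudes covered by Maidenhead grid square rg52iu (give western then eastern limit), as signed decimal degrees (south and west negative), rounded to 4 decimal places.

170.6667, 170.7500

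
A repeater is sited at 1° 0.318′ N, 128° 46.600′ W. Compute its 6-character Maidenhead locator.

CJ51oa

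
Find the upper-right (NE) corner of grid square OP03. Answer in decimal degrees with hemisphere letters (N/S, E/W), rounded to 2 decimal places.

64.00° N, 102.00° E

Field O=14, P=15: +14·20° lon, +15·10° lat → SW at lon 100°, lat 60°.
Square 0, 3: +0·2° lon, +3·1° lat → SW at lon 100°, lat 63°.
Cell spans 2° lon × 1° lat. NE corner is SW corner plus one full cell.
latitude 64.00° N, longitude 102.00° E.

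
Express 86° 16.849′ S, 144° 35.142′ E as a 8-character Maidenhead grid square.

QA23hr02

Add 180° to longitude and 90° to latitude: 324.58570, 3.71918.
Field (20°×10°, letters A–R): lon ⌊324.58570/20⌋ = 16 → Q; lat ⌊3.71918/10⌋ = 0 → A.
Square (2°×1°, digits 0–9): lon ⌊4.58570/2⌋ = 2; lat ⌊3.71918/1⌋ = 3.
Subsquare (5′×2.5′, letters a–x): lon ⌊0.58570/0.0833333⌋ = 7 → h; lat ⌊0.71918/0.0416667⌋ = 17 → r.
Extended square (30″×15″, digits 0–9): lon ⌊0.00237/0.00833333⌋ = 0; lat ⌊0.01085/0.00416667⌋ = 2.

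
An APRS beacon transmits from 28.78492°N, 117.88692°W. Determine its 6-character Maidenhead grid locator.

Add 180° to longitude and 90° to latitude: 62.1131, 118.7849.
Field: lon ⌊62.1131/20⌋ = 3 → D; lat ⌊118.7849/10⌋ = 11 → L.
Square: lon ⌊2.1131/2⌋ = 1; lat ⌊8.7849/1⌋ = 8.
Subsquare: lon ⌊0.1131/0.0833333⌋ = 1 → b; lat ⌊0.7849/0.0416667⌋ = 18 → s.

DL18bs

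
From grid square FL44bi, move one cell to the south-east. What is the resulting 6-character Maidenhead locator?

FL44ch

Longitude subsquare b = 1; +1 → 2 = c.
Latitude subsquare i = 8; −1 → 7 = h.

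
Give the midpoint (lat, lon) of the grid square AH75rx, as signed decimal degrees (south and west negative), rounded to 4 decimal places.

Field A=0, H=7: +0·20° lon, +7·10° lat → SW at lon -180°, lat -20°.
Square 7, 5: +7·2° lon, +5·1° lat → SW at lon -166°, lat -15°.
Subsquare r=17, x=23: +17·0.0833333° lon, +23·0.0416667° lat → SW at lon -164.583°, lat -14.0417°.
Cell spans 0.0833333° lon × 0.0416667° lat. Centre is SW corner plus half of each.
latitude -14.0208, longitude -164.5417.

-14.0208, -164.5417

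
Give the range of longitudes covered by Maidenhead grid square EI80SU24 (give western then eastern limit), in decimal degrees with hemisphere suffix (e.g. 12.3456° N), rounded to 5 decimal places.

Field E=4, I=8: +4·20° lon, +8·10° lat → SW at lon -100°, lat -10°.
Square 8, 0: +8·2° lon, +0·1° lat → SW at lon -84°, lat -10°.
Subsquare s=18, u=20: +18·0.0833333° lon, +20·0.0416667° lat → SW at lon -82.5°, lat -9.16667°.
Extended square 2, 4: +2·0.00833333° lon, +4·0.00416667° lat → SW at lon -82.4833°, lat -9.15°.
Cell spans 0.00833333° lon × 0.00416667° lat.
west 82.48333° W, east 82.47500° W.

82.48333° W, 82.47500° W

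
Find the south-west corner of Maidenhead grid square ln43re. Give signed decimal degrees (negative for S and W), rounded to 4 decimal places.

43.1667, 49.4167

Field L=11, N=13: +11·20° lon, +13·10° lat → SW at lon 40°, lat 40°.
Square 4, 3: +4·2° lon, +3·1° lat → SW at lon 48°, lat 43°.
Subsquare r=17, e=4: +17·0.0833333° lon, +4·0.0416667° lat → SW at lon 49.4167°, lat 43.1667°.
latitude 43.1667, longitude 49.4167.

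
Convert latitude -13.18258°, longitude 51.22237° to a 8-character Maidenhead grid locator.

Offset from 180°W / 90°S: lon 231.22237°, lat 76.81742°.
Field: 231.22237/20 → 11 → L, 76.81742/10 → 7 → H; chars LH.
Square: 11.22237/2 → 5, 6.81742/1 → 6; chars 56.
Subsquare: 1.22237/0.0833333 → 14 → o, 0.81742/0.0416667 → 19 → t; chars ot.
Extended square: 0.05570/0.00833333 → 6, 0.02575/0.00416667 → 6; chars 66.

LH56ot66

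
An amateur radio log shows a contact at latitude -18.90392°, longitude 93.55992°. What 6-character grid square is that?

Add 180° to longitude and 90° to latitude: 273.5599, 71.0961.
Field: lon ⌊273.5599/20⌋ = 13 → N; lat ⌊71.0961/10⌋ = 7 → H.
Square: lon ⌊13.5599/2⌋ = 6; lat ⌊1.0961/1⌋ = 1.
Subsquare: lon ⌊1.5599/0.0833333⌋ = 18 → s; lat ⌊0.0961/0.0416667⌋ = 2 → c.

NH61sc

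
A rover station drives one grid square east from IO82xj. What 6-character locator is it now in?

Longitude subsquare x = 23; +1 → 24, wraps to 0 = a, carry into square.
Longitude square 8; +1 → 9.
The latitude characters are unchanged.

IO92aj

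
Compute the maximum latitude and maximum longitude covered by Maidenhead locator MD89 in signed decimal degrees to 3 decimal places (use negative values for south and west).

-50.000, 78.000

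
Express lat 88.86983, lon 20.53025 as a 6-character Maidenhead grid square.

KR08gu

Offset from 180°W / 90°S: lon 200.5302°, lat 178.8698°.
Field (20°×10°, letters A–R): 200.5302/20 → 10 → K, 178.8698/10 → 17 → R; chars KR.
Square (2°×1°, digits 0–9): 0.5302/2 → 0, 8.8698/1 → 8; chars 08.
Subsquare (5′×2.5′, letters a–x): 0.5302/0.0833333 → 6 → g, 0.8698/0.0416667 → 20 → u; chars gu.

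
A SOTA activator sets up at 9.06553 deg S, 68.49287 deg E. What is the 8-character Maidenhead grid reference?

Add 180° to longitude and 90° to latitude: 248.49287, 80.93447.
Field (20°×10°, letters A–R): lon ⌊248.49287/20⌋ = 12 → M; lat ⌊80.93447/10⌋ = 8 → I.
Square (2°×1°, digits 0–9): lon ⌊8.49287/2⌋ = 4; lat ⌊0.93447/1⌋ = 0.
Subsquare (5′×2.5′, letters a–x): lon ⌊0.49287/0.0833333⌋ = 5 → f; lat ⌊0.93447/0.0416667⌋ = 22 → w.
Extended square (30″×15″, digits 0–9): lon ⌊0.07620/0.00833333⌋ = 9; lat ⌊0.01780/0.00416667⌋ = 4.

MI40fw94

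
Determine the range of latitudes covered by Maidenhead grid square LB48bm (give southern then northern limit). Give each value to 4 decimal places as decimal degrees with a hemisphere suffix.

Field L=11, B=1: +11·20° lon, +1·10° lat → SW at lon 40°, lat -80°.
Square 4, 8: +4·2° lon, +8·1° lat → SW at lon 48°, lat -72°.
Subsquare b=1, m=12: +1·0.0833333° lon, +12·0.0416667° lat → SW at lon 48.0833°, lat -71.5°.
Cell spans 0.0833333° lon × 0.0416667° lat.
south 71.5000° S, north 71.4583° S.

71.5000° S, 71.4583° S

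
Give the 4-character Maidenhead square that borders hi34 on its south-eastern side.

Longitude square 3; +1 → 4.
Latitude square 4; −1 → 3.

HI43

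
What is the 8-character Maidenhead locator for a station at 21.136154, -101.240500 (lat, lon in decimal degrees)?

DL91jd12

Shift to the Maidenhead origin (180°W, 90°S): lon 78.75950, lat 111.13615.
Field: 78.75950/20 → 3 → D, 111.13615/10 → 11 → L; chars DL.
Square: 18.75950/2 → 9, 1.13615/1 → 1; chars 91.
Subsquare: 0.75950/0.0833333 → 9 → j, 0.13615/0.0416667 → 3 → d; chars jd.
Extended square: 0.00950/0.00833333 → 1, 0.01115/0.00416667 → 2; chars 12.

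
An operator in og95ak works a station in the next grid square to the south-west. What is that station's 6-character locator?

OG85xj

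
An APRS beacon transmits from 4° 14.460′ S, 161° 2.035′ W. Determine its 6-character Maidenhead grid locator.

AI95ls

Shift to the Maidenhead origin (180°W, 90°S): lon 18.9661, lat 85.7590.
Field: lon ⌊18.9661/20⌋ = 0 → A; lat ⌊85.7590/10⌋ = 8 → I.
Square: lon ⌊18.9661/2⌋ = 9; lat ⌊5.7590/1⌋ = 5.
Subsquare: lon ⌊0.9661/0.0833333⌋ = 11 → l; lat ⌊0.7590/0.0416667⌋ = 18 → s.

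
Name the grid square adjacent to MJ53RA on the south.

MJ52rx

Latitude subsquare a = 0; −1 → -1, wraps to 23 = x, carry into square.
Latitude square 3; −1 → 2.
The longitude characters are unchanged.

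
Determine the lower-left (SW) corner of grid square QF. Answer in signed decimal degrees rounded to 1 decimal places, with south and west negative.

Field Q=16, F=5: +16·20° lon, +5·10° lat → SW at lon 140°, lat -40°.
latitude -40.0, longitude 140.0.

-40.0, 140.0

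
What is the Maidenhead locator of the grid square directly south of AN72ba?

Latitude subsquare a = 0; −1 → -1, wraps to 23 = x, carry into square.
Latitude square 2; −1 → 1.
The longitude characters are unchanged.

AN71bx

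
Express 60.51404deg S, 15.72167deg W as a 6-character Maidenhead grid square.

Offset from 180°W / 90°S: lon 164.2783°, lat 29.4860°.
Field (20°×10°, letters A–R): 164.2783/20 → 8 → I, 29.4860/10 → 2 → C; chars IC.
Square (2°×1°, digits 0–9): 4.2783/2 → 2, 9.4860/1 → 9; chars 29.
Subsquare (5′×2.5′, letters a–x): 0.2783/0.0833333 → 3 → d, 0.4860/0.0416667 → 11 → l; chars dl.

IC29dl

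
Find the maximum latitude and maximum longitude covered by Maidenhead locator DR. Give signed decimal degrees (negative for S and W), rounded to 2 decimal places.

90.00, -100.00

Field D=3, R=17: +3·20° lon, +17·10° lat → SW at lon -120°, lat 80°.
Cell spans 20° lon × 10° lat. NE corner is SW corner plus one full cell.
latitude 90.00, longitude -100.00.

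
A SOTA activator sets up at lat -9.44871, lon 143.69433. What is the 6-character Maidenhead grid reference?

QI10un

Add 180° to longitude and 90° to latitude: 323.6943, 80.5513.
Field: lon ⌊323.6943/20⌋ = 16 → Q; lat ⌊80.5513/10⌋ = 8 → I.
Square: lon ⌊3.6943/2⌋ = 1; lat ⌊0.5513/1⌋ = 0.
Subsquare: lon ⌊1.6943/0.0833333⌋ = 20 → u; lat ⌊0.5513/0.0416667⌋ = 13 → n.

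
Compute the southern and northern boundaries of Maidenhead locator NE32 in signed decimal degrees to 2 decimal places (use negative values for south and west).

Field N=13, E=4: +13·20° lon, +4·10° lat → SW at lon 80°, lat -50°.
Square 3, 2: +3·2° lon, +2·1° lat → SW at lon 86°, lat -48°.
Cell spans 2° lon × 1° lat.
south -48.00, north -47.00.

-48.00, -47.00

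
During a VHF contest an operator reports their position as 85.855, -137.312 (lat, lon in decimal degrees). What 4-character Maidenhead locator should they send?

CR15

Add 180° to longitude and 90° to latitude: 42.69, 175.86.
Field: lon ⌊42.69/20⌋ = 2 → C; lat ⌊175.86/10⌋ = 17 → R.
Square: lon ⌊2.69/2⌋ = 1; lat ⌊5.86/1⌋ = 5.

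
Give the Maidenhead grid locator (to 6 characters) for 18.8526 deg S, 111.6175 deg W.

DH41ed

Shift to the Maidenhead origin (180°W, 90°S): lon 68.3825, lat 71.1474.
Field: lon ⌊68.3825/20⌋ = 3 → D; lat ⌊71.1474/10⌋ = 7 → H.
Square: lon ⌊8.3825/2⌋ = 4; lat ⌊1.1474/1⌋ = 1.
Subsquare: lon ⌊0.3825/0.0833333⌋ = 4 → e; lat ⌊0.1474/0.0416667⌋ = 3 → d.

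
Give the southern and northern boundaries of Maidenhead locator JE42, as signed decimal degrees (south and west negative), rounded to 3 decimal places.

Field J=9, E=4: +9·20° lon, +4·10° lat → SW at lon 0°, lat -50°.
Square 4, 2: +4·2° lon, +2·1° lat → SW at lon 8°, lat -48°.
Cell spans 2° lon × 1° lat.
south -48.000, north -47.000.

-48.000, -47.000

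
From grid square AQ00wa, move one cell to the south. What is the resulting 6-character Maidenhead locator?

AP09wx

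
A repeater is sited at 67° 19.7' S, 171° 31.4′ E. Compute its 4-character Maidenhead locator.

RC52

Offset from 180°W / 90°S: lon 351.52°, lat 22.67°.
Field (20°×10°, letters A–R): lon ⌊351.52/20⌋ = 17 → R; lat ⌊22.67/10⌋ = 2 → C.
Square (2°×1°, digits 0–9): lon ⌊11.52/2⌋ = 5; lat ⌊2.67/1⌋ = 2.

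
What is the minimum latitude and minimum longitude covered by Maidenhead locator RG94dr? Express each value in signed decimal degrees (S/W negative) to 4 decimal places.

Field R=17, G=6: +17·20° lon, +6·10° lat → SW at lon 160°, lat -30°.
Square 9, 4: +9·2° lon, +4·1° lat → SW at lon 178°, lat -26°.
Subsquare d=3, r=17: +3·0.0833333° lon, +17·0.0416667° lat → SW at lon 178.25°, lat -25.2917°.
latitude -25.2917, longitude 178.2500.

-25.2917, 178.2500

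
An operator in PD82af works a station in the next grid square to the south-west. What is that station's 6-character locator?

PD72xe

Longitude subsquare a = 0; −1 → -1, wraps to 23 = x, carry into square.
Longitude square 8; −1 → 7.
Latitude subsquare f = 5; −1 → 4 = e.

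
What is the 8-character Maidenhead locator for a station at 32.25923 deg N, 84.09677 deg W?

Offset from 180°W / 90°S: lon 95.90323°, lat 122.25923°.
Field: 95.90323/20 → 4 → E, 122.25923/10 → 12 → M; chars EM.
Square: 15.90323/2 → 7, 2.25923/1 → 2; chars 72.
Subsquare: 1.90323/0.0833333 → 22 → w, 0.25923/0.0416667 → 6 → g; chars wg.
Extended square: 0.06990/0.00833333 → 8, 0.00923/0.00416667 → 2; chars 82.

EM72wg82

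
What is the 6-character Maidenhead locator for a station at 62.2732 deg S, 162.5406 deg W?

AC87rr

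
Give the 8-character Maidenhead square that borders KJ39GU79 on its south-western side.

Longitude extended square 7; −1 → 6.
Latitude extended square 9; −1 → 8.

KJ39gu68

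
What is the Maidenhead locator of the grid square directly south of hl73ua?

HL72ux

Latitude subsquare a = 0; −1 → -1, wraps to 23 = x, carry into square.
Latitude square 3; −1 → 2.
The longitude characters are unchanged.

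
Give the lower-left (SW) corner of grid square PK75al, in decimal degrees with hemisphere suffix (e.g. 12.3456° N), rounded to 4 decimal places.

Field P=15, K=10: +15·20° lon, +10·10° lat → SW at lon 120°, lat 10°.
Square 7, 5: +7·2° lon, +5·1° lat → SW at lon 134°, lat 15°.
Subsquare a=0, l=11: +0·0.0833333° lon, +11·0.0416667° lat → SW at lon 134°, lat 15.4583°.
latitude 15.4583° N, longitude 134.0000° E.

15.4583° N, 134.0000° E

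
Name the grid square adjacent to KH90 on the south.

KG99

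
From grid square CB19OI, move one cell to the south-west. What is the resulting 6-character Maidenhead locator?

Longitude subsquare o = 14; −1 → 13 = n.
Latitude subsquare i = 8; −1 → 7 = h.

CB19nh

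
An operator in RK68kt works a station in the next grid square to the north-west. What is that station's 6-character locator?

RK68ju

Longitude subsquare k = 10; −1 → 9 = j.
Latitude subsquare t = 19; +1 → 20 = u.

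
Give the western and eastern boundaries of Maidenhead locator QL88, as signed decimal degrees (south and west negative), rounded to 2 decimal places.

156.00, 158.00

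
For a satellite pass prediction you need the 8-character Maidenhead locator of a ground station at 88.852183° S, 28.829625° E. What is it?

Shift to the Maidenhead origin (180°W, 90°S): lon 208.82962, lat 1.14782.
Field: lon ⌊208.82962/20⌋ = 10 → K; lat ⌊1.14782/10⌋ = 0 → A.
Square: lon ⌊8.82962/2⌋ = 4; lat ⌊1.14782/1⌋ = 1.
Subsquare: lon ⌊0.82962/0.0833333⌋ = 9 → j; lat ⌊0.14782/0.0416667⌋ = 3 → d.
Extended square: lon ⌊0.07962/0.00833333⌋ = 9; lat ⌊0.02282/0.00416667⌋ = 5.

KA41jd95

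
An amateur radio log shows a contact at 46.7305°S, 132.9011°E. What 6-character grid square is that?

PE63kg

Shift to the Maidenhead origin (180°W, 90°S): lon 312.9011, lat 43.2695.
Field (20°×10°, letters A–R): 312.9011/20 → 15 → P, 43.2695/10 → 4 → E; chars PE.
Square (2°×1°, digits 0–9): 12.9011/2 → 6, 3.2695/1 → 3; chars 63.
Subsquare (5′×2.5′, letters a–x): 0.9011/0.0833333 → 10 → k, 0.2695/0.0416667 → 6 → g; chars kg.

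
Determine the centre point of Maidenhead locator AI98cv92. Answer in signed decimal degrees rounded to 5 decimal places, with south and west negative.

-1.11458, -161.75417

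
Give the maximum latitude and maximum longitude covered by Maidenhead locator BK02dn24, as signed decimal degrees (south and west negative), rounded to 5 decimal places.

12.56250, -159.72500

Field B=1, K=10: +1·20° lon, +10·10° lat → SW at lon -160°, lat 10°.
Square 0, 2: +0·2° lon, +2·1° lat → SW at lon -160°, lat 12°.
Subsquare d=3, n=13: +3·0.0833333° lon, +13·0.0416667° lat → SW at lon -159.75°, lat 12.5417°.
Extended square 2, 4: +2·0.00833333° lon, +4·0.00416667° lat → SW at lon -159.733°, lat 12.5583°.
Cell spans 0.00833333° lon × 0.00416667° lat. NE corner is SW corner plus one full cell.
latitude 12.56250, longitude -159.72500.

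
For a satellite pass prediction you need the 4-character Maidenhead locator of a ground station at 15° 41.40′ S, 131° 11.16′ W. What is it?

Offset from 180°W / 90°S: lon 48.81°, lat 74.31°.
Field: 48.81/20 → 2 → C, 74.31/10 → 7 → H; chars CH.
Square: 8.81/2 → 4, 4.31/1 → 4; chars 44.

CH44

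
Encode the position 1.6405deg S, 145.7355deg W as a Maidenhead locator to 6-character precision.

BI78di

Shift to the Maidenhead origin (180°W, 90°S): lon 34.2645, lat 88.3595.
Field (20°×10°, letters A–R): lon ⌊34.2645/20⌋ = 1 → B; lat ⌊88.3595/10⌋ = 8 → I.
Square (2°×1°, digits 0–9): lon ⌊14.2645/2⌋ = 7; lat ⌊8.3595/1⌋ = 8.
Subsquare (5′×2.5′, letters a–x): lon ⌊0.2645/0.0833333⌋ = 3 → d; lat ⌊0.3595/0.0416667⌋ = 8 → i.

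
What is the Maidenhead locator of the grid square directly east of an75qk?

AN75rk

Longitude subsquare q = 16; +1 → 17 = r.
The latitude characters are unchanged.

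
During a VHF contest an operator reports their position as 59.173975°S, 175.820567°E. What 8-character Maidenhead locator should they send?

Add 180° to longitude and 90° to latitude: 355.82057, 30.82603.
Field (20°×10°, letters A–R): lon ⌊355.82057/20⌋ = 17 → R; lat ⌊30.82603/10⌋ = 3 → D.
Square (2°×1°, digits 0–9): lon ⌊15.82057/2⌋ = 7; lat ⌊0.82603/1⌋ = 0.
Subsquare (5′×2.5′, letters a–x): lon ⌊1.82057/0.0833333⌋ = 21 → v; lat ⌊0.82603/0.0416667⌋ = 19 → t.
Extended square (30″×15″, digits 0–9): lon ⌊0.07057/0.00833333⌋ = 8; lat ⌊0.03436/0.00416667⌋ = 8.

RD70vt88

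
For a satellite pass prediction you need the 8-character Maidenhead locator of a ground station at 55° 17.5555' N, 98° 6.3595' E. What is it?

Shift to the Maidenhead origin (180°W, 90°S): lon 278.10599, lat 145.29259.
Field: 278.10599/20 → 13 → N, 145.29259/10 → 14 → O; chars NO.
Square: 18.10599/2 → 9, 5.29259/1 → 5; chars 95.
Subsquare: 0.10599/0.0833333 → 1 → b, 0.29259/0.0416667 → 7 → h; chars bh.
Extended square: 0.02266/0.00833333 → 2, 0.00093/0.00416667 → 0; chars 20.

NO95bh20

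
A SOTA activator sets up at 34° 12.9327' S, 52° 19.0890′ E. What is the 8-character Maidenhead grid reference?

Add 180° to longitude and 90° to latitude: 232.31815, 55.78446.
Field: lon ⌊232.31815/20⌋ = 11 → L; lat ⌊55.78446/10⌋ = 5 → F.
Square: lon ⌊12.31815/2⌋ = 6; lat ⌊5.78446/1⌋ = 5.
Subsquare: lon ⌊0.31815/0.0833333⌋ = 3 → d; lat ⌊0.78446/0.0416667⌋ = 18 → s.
Extended square: lon ⌊0.06815/0.00833333⌋ = 8; lat ⌊0.03446/0.00416667⌋ = 8.

LF65ds88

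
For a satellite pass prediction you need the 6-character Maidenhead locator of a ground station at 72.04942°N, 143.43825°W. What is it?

Offset from 180°W / 90°S: lon 36.5617°, lat 162.0494°.
Field: lon ⌊36.5617/20⌋ = 1 → B; lat ⌊162.0494/10⌋ = 16 → Q.
Square: lon ⌊16.5617/2⌋ = 8; lat ⌊2.0494/1⌋ = 2.
Subsquare: lon ⌊0.5617/0.0833333⌋ = 6 → g; lat ⌊0.0494/0.0416667⌋ = 1 → b.

BQ82gb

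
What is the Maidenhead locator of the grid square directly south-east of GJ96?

HJ05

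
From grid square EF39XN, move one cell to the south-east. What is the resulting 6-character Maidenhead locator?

Longitude subsquare x = 23; +1 → 24, wraps to 0 = a, carry into square.
Longitude square 3; +1 → 4.
Latitude subsquare n = 13; −1 → 12 = m.

EF49am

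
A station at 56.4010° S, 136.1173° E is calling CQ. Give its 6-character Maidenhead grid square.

Add 180° to longitude and 90° to latitude: 316.1173, 33.5990.
Field: lon ⌊316.1173/20⌋ = 15 → P; lat ⌊33.5990/10⌋ = 3 → D.
Square: lon ⌊16.1173/2⌋ = 8; lat ⌊3.5990/1⌋ = 3.
Subsquare: lon ⌊0.1173/0.0833333⌋ = 1 → b; lat ⌊0.5990/0.0416667⌋ = 14 → o.

PD83bo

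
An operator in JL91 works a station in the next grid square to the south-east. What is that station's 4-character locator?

Longitude square 9; +1 → 10, wraps to 0, carry into field.
Longitude field J = 9; +1 → 10 = K.
Latitude square 1; −1 → 0.

KL00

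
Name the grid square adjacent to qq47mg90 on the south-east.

QQ47nf09

Longitude extended square 9; +1 → 10, wraps to 0, carry into subsquare.
Longitude subsquare m = 12; +1 → 13 = n.
Latitude extended square 0; −1 → -1, wraps to 9, carry into subsquare.
Latitude subsquare g = 6; −1 → 5 = f.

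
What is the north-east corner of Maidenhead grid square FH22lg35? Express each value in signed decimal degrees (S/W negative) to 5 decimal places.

-17.72500, -75.05000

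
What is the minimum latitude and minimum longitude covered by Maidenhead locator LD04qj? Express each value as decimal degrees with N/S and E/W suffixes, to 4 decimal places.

55.6250° S, 41.3333° E

Field L=11, D=3: +11·20° lon, +3·10° lat → SW at lon 40°, lat -60°.
Square 0, 4: +0·2° lon, +4·1° lat → SW at lon 40°, lat -56°.
Subsquare q=16, j=9: +16·0.0833333° lon, +9·0.0416667° lat → SW at lon 41.3333°, lat -55.625°.
latitude 55.6250° S, longitude 41.3333° E.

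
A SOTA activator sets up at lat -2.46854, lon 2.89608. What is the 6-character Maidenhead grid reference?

JI17km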